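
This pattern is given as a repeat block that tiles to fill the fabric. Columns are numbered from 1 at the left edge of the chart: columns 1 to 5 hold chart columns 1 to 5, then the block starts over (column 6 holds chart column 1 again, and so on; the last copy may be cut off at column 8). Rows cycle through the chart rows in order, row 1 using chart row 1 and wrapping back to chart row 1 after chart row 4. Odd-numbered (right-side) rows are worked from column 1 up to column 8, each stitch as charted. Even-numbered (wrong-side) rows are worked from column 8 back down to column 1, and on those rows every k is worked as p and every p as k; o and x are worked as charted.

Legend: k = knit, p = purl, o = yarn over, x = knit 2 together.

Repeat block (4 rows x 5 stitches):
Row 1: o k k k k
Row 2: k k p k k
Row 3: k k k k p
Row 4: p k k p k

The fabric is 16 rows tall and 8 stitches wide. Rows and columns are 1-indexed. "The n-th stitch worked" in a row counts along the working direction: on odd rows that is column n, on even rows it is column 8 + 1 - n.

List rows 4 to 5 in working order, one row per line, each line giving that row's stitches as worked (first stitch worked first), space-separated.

Row 4: chart row 4, WS - tiled (columns 1-8): p k k p k p k k; work from column 8 back to 1 with k<->p swapped.
Row 5: chart row 1, RS - tile across columns 1-8 and work as-is.

Rows as worked:
p p k p k p p k
o k k k k o k k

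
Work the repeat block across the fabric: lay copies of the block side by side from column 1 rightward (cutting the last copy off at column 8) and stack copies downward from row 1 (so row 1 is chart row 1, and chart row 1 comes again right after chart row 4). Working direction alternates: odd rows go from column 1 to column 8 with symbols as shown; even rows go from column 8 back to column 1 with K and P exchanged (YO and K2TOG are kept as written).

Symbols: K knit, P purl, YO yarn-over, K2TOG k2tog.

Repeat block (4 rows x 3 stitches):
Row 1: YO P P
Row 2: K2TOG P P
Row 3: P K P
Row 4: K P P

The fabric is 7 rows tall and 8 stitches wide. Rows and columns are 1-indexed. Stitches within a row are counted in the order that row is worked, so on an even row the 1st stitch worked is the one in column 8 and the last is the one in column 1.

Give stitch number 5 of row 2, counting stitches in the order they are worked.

Result:
K2TOG

Derivation:
For row 2: chart row = ((2-1) mod 4) + 1 = 2; this is a WS (even) row.
Chart row 2 tiled across columns 1-8: K2TOG P P K2TOG P P K2TOG P
WS: work from column 8 back to column 1 (reverse the tiled row), swapping K<->P (YO and K2TOG unchanged).
Row 2 as worked: K K2TOG K K K2TOG K K K2TOG
Counting 5 along the worked row gives K2TOG.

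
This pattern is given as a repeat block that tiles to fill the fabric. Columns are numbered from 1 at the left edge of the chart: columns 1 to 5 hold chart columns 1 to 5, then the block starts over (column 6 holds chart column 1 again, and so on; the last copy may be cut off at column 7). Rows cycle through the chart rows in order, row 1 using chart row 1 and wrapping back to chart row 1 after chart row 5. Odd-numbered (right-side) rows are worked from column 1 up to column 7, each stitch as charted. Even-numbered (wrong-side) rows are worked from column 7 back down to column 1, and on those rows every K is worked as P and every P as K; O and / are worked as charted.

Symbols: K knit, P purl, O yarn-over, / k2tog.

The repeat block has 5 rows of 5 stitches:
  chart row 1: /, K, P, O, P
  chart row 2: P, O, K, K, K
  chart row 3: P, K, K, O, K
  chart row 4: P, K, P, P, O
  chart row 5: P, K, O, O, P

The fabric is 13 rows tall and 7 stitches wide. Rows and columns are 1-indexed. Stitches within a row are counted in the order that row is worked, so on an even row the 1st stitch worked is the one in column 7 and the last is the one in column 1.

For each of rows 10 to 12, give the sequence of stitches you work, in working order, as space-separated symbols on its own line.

Result:
P K K O O P K
/ K P O P / K
O K P P P O K

Derivation:
Row 10: chart row 5, WS - tiled (columns 1-7): P K O O P P K; work from column 7 back to 1 with K<->P swapped.
Row 11: chart row 1, RS - tile across columns 1-7 and work as-is.
Row 12: chart row 2, WS - tiled (columns 1-7): P O K K K P O; work from column 7 back to 1 with K<->P swapped.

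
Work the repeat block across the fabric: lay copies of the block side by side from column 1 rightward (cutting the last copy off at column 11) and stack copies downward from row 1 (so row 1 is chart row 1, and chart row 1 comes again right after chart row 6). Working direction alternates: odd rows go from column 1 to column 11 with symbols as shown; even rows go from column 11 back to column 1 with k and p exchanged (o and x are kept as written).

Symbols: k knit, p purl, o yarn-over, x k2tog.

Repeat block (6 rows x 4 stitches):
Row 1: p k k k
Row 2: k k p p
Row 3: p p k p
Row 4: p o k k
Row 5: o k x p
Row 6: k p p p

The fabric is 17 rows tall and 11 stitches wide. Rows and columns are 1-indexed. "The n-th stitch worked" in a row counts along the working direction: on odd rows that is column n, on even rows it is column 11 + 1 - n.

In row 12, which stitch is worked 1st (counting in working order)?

Row 12: (12-1) mod 6 = 5, so use chart row 6. Even row -> WS.
Chart row 6 tiled across columns 1-11: k p p p k p p p k p p
WS: work from column 11 back to column 1 (reverse the tiled row), swapping k<->p (o and x unchanged).
Row 12 as worked: k k p k k k p k k k p
Counting 1 along the worked row gives k.

== STITCH ==
k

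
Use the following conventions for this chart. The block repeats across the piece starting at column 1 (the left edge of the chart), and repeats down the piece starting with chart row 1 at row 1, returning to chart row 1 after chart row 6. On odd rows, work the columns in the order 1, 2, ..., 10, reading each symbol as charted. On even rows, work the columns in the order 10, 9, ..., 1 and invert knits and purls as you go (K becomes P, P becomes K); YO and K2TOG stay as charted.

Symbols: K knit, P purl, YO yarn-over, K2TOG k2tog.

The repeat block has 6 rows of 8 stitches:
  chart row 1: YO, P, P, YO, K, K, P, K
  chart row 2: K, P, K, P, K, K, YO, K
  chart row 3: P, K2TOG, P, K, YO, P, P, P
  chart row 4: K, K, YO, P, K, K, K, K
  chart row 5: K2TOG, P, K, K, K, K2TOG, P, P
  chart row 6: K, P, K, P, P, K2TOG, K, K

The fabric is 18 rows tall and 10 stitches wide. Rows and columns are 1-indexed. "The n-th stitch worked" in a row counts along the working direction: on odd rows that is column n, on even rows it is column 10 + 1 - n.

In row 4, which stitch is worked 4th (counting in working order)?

Stitch:
P

Derivation:
For row 4: chart row = ((4-1) mod 6) + 1 = 4; this is a WS (even) row.
Chart row 4 tiled across columns 1-10: K K YO P K K K K K K
WS: work from column 10 back to column 1 (reverse the tiled row), swapping K<->P (YO and K2TOG unchanged).
Row 4 as worked: P P P P P P K YO P P
Counting 4 along the worked row gives P.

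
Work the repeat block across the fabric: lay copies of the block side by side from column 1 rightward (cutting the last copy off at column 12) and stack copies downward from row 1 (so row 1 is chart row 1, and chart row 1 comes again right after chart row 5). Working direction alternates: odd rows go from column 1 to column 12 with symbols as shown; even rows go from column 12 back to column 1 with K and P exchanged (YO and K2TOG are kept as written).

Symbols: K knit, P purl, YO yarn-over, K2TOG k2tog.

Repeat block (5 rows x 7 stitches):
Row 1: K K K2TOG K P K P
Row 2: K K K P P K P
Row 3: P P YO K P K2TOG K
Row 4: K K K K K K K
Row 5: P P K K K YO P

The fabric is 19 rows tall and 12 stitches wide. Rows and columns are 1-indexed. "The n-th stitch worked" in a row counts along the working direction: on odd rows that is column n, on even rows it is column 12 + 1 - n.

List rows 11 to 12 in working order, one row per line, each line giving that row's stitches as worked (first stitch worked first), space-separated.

Row 11: chart row 1, RS - tile across columns 1-12 and work as-is.
Row 12: chart row 2, WS - tiled (columns 1-12): K K K P P K P K K K P P; work from column 12 back to 1 with K<->P swapped.

Rows as worked:
K K K2TOG K P K P K K K2TOG K P
K K P P P K P K K P P P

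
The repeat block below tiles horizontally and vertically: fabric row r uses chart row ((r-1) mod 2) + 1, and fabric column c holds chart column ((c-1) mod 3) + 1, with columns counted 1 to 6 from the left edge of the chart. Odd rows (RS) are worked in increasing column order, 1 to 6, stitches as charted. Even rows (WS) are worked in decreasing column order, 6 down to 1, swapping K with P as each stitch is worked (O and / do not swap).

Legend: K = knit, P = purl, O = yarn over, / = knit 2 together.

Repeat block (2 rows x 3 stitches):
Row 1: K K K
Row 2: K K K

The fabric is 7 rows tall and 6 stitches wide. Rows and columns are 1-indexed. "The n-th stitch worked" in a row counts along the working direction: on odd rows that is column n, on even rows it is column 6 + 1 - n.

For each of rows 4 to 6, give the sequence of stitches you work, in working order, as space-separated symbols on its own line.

Row 4: chart row 2, WS - tiled (columns 1-6): K K K K K K; work from column 6 back to 1 with K<->P swapped.
Row 5: chart row 1, RS - tile across columns 1-6 and work as-is.
Row 6: chart row 2, WS - tiled (columns 1-6): K K K K K K; work from column 6 back to 1 with K<->P swapped.

Result:
P P P P P P
K K K K K K
P P P P P P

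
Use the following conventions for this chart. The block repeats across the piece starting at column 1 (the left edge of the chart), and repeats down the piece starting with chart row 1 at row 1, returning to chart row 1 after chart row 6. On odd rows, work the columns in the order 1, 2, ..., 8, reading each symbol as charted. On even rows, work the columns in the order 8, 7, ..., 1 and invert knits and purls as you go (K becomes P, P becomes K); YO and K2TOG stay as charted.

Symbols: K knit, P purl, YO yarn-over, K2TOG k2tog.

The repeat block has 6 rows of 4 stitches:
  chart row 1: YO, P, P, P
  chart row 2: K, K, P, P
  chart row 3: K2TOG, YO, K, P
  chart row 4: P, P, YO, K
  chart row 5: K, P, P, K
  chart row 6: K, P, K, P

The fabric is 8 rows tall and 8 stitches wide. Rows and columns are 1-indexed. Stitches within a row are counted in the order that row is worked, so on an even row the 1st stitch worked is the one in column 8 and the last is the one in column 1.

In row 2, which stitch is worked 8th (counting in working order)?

For row 2: chart row = ((2-1) mod 6) + 1 = 2; this is a WS (even) row.
Chart row 2 tiled across columns 1-8: K K P P K K P P
WS: work from column 8 back to column 1 (reverse the tiled row), swapping K<->P (YO and K2TOG unchanged).
Row 2 as worked: K K P P K K P P
Counting 8 along the worked row gives P.

Stitch:
P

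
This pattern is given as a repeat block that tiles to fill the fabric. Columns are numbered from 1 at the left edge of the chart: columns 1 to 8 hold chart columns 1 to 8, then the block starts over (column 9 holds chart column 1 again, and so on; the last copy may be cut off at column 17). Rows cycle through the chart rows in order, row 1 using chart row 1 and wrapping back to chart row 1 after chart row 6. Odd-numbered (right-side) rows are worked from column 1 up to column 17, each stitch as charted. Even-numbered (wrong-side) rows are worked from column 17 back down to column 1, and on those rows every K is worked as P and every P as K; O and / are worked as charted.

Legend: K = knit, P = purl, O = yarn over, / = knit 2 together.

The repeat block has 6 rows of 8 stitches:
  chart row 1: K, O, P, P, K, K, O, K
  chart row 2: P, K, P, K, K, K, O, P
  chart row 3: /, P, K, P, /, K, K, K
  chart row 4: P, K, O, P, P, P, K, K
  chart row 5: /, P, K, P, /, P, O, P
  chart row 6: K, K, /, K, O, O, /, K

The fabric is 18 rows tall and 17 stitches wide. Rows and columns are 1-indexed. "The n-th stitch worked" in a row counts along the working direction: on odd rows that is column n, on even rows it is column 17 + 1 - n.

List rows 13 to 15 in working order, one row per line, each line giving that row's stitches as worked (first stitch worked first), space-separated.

Result:
K O P P K K O K K O P P K K O K K
K K O P P P K P K K O P P P K P K
/ P K P / K K K / P K P / K K K /

Derivation:
Row 13: chart row 1, RS - tile across columns 1-17 and work as-is.
Row 14: chart row 2, WS - tiled (columns 1-17): P K P K K K O P P K P K K K O P P; work from column 17 back to 1 with K<->P swapped.
Row 15: chart row 3, RS - tile across columns 1-17 and work as-is.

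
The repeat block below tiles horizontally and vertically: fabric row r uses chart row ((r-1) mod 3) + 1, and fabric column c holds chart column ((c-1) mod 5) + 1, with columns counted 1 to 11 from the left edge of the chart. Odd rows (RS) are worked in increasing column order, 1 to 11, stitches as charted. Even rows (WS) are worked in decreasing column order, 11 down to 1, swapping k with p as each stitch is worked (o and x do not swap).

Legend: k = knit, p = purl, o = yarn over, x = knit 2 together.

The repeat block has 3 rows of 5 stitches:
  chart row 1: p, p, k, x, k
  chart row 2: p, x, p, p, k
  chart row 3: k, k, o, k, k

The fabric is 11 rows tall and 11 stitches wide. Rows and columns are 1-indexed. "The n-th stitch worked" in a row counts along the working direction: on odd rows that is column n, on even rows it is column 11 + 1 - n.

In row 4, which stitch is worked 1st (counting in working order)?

== STITCH ==
k

Derivation:
For row 4: chart row = ((4-1) mod 3) + 1 = 1; this is a WS (even) row.
Chart row 1 tiled across columns 1-11: p p k x k p p k x k p
WS: work from column 11 back to column 1 (reverse the tiled row), swapping k<->p (o and x unchanged).
Row 4 as worked: k p x p k k p x p k k
The 1st stitch worked is k.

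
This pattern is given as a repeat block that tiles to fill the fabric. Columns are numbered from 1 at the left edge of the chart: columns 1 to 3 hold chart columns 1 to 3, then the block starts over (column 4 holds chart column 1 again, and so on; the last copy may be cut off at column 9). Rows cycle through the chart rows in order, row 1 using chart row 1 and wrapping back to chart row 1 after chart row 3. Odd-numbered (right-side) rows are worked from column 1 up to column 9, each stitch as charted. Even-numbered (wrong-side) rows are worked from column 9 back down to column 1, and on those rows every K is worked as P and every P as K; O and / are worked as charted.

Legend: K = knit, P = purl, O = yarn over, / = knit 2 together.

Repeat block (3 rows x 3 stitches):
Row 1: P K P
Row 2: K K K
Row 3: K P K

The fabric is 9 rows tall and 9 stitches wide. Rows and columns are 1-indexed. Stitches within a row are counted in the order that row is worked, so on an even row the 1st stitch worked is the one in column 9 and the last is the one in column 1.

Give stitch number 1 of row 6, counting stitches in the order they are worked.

== STITCH ==
P

Derivation:
Row 6: (6-1) mod 3 = 2, so use chart row 3. Even row -> WS.
Chart row 3 tiled across columns 1-9: K P K K P K K P K
WS: work from column 9 back to column 1 (reverse the tiled row), swapping K<->P (O and / unchanged).
Row 6 as worked: P K P P K P P K P
The 1st stitch worked is P.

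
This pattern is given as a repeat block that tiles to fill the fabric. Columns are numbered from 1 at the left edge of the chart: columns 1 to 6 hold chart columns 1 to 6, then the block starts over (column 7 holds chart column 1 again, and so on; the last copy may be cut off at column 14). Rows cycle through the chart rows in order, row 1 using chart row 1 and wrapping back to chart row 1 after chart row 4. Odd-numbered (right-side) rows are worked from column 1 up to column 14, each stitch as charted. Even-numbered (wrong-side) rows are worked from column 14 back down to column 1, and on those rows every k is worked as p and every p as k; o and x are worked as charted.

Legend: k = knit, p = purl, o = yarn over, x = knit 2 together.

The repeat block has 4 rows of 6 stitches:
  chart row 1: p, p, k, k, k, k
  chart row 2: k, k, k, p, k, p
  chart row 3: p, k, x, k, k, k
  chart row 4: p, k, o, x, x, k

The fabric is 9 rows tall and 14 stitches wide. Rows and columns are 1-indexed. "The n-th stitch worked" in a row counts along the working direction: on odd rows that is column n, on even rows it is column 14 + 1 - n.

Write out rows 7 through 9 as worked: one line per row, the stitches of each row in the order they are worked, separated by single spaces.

Row 7: chart row 3, RS - tile across columns 1-14 and work as-is.
Row 8: chart row 4, WS - tiled (columns 1-14): p k o x x k p k o x x k p k; work from column 14 back to 1 with k<->p swapped.
Row 9: chart row 1, RS - tile across columns 1-14 and work as-is.

Result:
p k x k k k p k x k k k p k
p k p x x o p k p x x o p k
p p k k k k p p k k k k p p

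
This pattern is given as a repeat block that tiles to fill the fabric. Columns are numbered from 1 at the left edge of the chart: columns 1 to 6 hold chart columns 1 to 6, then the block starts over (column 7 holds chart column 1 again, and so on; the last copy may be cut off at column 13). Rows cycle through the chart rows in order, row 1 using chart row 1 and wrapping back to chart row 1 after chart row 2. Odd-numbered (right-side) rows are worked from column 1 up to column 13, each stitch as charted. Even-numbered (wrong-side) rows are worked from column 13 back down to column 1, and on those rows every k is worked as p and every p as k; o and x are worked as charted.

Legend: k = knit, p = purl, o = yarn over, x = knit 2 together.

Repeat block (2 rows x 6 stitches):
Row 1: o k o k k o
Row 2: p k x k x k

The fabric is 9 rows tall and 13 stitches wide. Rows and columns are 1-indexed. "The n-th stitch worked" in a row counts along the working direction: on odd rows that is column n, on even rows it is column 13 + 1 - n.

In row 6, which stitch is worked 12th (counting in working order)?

== STITCH ==
p

Derivation:
For row 6: chart row = ((6-1) mod 2) + 1 = 2; this is a WS (even) row.
Chart row 2 tiled across columns 1-13: p k x k x k p k x k x k p
WS row: flip the tiled sequence (start at column 13) and apply k<->p; o and x stay.
Row 6 as worked: k p x p x p k p x p x p k
Counting 12 along the worked row gives p.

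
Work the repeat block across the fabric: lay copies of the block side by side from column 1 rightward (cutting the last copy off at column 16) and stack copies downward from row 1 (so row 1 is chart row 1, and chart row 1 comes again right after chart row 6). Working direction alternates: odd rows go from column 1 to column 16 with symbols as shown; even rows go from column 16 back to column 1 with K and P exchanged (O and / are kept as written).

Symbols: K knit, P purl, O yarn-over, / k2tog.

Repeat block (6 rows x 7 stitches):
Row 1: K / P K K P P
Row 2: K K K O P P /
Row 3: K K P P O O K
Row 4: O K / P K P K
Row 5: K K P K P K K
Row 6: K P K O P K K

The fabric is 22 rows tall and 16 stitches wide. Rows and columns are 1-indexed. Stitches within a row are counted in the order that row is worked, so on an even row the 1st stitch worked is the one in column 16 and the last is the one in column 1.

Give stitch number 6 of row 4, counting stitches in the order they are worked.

Row 4 uses chart row ((4-1) mod 6)+1 = 4. Row 4 is even, so WS.
Chart row 4 tiled across columns 1-16: O K / P K P K O K / P K P K O K
WS: work from column 16 back to column 1 (reverse the tiled row), swapping K<->P (O and / unchanged).
Row 4 as worked: P O P K P K / P O P K P K / P O
Stitch 6 in working order -> K

Stitch:
K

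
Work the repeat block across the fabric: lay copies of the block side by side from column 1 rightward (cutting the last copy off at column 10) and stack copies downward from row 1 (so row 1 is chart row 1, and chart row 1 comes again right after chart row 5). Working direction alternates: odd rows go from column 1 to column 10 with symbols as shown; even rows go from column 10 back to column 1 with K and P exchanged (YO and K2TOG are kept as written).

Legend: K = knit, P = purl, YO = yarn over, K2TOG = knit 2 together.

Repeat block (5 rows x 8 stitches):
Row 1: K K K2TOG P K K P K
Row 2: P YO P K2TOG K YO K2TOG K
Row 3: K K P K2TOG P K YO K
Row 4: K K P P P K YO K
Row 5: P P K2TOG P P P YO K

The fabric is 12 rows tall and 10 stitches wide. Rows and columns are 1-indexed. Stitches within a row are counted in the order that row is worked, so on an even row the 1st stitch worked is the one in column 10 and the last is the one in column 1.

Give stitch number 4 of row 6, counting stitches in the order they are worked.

== STITCH ==
K

Derivation:
Row 6 uses chart row ((6-1) mod 5)+1 = 1. Row 6 is even, so WS.
Chart row 1 tiled across columns 1-10: K K K2TOG P K K P K K K
WS row: flip the tiled sequence (start at column 10) and apply K<->P; YO and K2TOG stay.
Row 6 as worked: P P P K P P K K2TOG P P
Stitch 4 in working order -> K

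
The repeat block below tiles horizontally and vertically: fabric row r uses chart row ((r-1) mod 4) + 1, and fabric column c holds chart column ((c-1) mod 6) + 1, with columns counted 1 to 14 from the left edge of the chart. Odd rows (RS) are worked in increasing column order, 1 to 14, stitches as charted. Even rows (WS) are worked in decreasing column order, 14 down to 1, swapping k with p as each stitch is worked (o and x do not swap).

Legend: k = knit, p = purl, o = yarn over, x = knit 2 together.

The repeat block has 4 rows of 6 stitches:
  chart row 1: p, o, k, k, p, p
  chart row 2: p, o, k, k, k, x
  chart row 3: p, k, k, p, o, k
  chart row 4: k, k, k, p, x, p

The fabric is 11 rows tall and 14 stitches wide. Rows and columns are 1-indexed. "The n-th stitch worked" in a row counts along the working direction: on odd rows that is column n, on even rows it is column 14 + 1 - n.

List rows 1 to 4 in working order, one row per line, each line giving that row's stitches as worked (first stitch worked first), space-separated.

Row 1: chart row 1, RS - tile across columns 1-14 and work as-is.
Row 2: chart row 2, WS - tiled (columns 1-14): p o k k k x p o k k k x p o; work from column 14 back to 1 with k<->p swapped.
Row 3: chart row 3, RS - tile across columns 1-14 and work as-is.
Row 4: chart row 4, WS - tiled (columns 1-14): k k k p x p k k k p x p k k; work from column 14 back to 1 with k<->p swapped.

Result:
p o k k p p p o k k p p p o
o k x p p p o k x p p p o k
p k k p o k p k k p o k p k
p p k x k p p p k x k p p p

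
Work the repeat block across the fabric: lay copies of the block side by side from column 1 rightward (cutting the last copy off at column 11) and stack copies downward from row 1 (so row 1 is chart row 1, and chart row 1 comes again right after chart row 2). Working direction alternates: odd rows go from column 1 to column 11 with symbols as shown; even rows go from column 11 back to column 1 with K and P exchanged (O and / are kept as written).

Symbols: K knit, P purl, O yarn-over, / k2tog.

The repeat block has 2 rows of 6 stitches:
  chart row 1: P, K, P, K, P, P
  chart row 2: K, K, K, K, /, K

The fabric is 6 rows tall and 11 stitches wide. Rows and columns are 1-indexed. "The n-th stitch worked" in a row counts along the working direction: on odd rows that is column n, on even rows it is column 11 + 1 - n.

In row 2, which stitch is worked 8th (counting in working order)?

Row 2 uses chart row ((2-1) mod 2)+1 = 2. Row 2 is even, so WS.
Chart row 2 tiled across columns 1-11: K K K K / K K K K K /
WS: work from column 11 back to column 1 (reverse the tiled row), swapping K<->P (O and / unchanged).
Row 2 as worked: / P P P P P / P P P P
Stitch 8 in working order -> P

Stitch:
P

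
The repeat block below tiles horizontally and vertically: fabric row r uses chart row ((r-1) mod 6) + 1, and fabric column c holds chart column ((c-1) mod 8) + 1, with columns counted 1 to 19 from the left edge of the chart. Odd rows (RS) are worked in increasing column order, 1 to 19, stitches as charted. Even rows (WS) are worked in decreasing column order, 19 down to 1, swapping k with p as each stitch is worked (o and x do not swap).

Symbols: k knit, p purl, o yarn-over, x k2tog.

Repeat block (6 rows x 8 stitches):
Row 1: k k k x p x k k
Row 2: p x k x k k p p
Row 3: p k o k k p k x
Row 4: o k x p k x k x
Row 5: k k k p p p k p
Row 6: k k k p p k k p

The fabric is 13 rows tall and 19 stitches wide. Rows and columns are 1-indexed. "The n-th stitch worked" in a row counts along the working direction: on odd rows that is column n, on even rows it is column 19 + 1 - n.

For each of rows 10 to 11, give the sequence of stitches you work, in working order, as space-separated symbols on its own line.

Rows as worked:
x p o x p x p k x p o x p x p k x p o
k k k p p p k p k k k p p p k p k k k

Derivation:
Row 10: chart row 4, WS - tiled (columns 1-19): o k x p k x k x o k x p k x k x o k x; work from column 19 back to 1 with k<->p swapped.
Row 11: chart row 5, RS - tile across columns 1-19 and work as-is.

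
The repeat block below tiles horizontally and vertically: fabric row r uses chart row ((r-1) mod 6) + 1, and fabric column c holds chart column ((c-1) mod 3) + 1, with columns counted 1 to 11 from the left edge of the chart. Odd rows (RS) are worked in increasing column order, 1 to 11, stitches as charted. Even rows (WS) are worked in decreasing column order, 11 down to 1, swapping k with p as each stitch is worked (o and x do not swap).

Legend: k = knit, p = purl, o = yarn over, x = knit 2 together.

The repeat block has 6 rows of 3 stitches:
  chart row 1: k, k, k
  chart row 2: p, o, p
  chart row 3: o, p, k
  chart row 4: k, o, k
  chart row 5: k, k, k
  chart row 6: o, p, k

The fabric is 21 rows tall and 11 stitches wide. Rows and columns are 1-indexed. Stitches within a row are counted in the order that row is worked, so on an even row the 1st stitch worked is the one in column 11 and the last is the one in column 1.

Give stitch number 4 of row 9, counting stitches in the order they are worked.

Row 9 uses chart row ((9-1) mod 6)+1 = 3. Row 9 is odd, so RS.
Chart row 3 tiled across columns 1-11: o p k o p k o p k o p
Right side: take the tiled row as-is (worked left to right from column 1).
The 4th stitch worked is o.

== STITCH ==
o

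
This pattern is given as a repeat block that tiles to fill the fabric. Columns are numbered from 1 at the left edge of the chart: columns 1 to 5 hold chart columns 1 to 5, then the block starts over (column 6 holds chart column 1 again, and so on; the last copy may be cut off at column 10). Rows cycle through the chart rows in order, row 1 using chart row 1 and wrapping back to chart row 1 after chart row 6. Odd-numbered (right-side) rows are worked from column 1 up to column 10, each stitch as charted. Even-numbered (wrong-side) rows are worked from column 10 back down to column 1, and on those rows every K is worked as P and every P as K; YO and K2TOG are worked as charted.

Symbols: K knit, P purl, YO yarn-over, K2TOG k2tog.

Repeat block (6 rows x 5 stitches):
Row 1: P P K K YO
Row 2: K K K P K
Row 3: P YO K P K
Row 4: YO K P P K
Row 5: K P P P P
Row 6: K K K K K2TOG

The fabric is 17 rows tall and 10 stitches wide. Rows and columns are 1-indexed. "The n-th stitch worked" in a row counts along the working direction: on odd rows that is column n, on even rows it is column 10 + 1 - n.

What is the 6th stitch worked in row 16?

For row 16: chart row = ((16-1) mod 6) + 1 = 4; this is a WS (even) row.
Chart row 4 tiled across columns 1-10: YO K P P K YO K P P K
WS: work from column 10 back to column 1 (reverse the tiled row), swapping K<->P (YO and K2TOG unchanged).
Row 16 as worked: P K K P YO P K K P YO
The 6th stitch worked is P.

Result:
P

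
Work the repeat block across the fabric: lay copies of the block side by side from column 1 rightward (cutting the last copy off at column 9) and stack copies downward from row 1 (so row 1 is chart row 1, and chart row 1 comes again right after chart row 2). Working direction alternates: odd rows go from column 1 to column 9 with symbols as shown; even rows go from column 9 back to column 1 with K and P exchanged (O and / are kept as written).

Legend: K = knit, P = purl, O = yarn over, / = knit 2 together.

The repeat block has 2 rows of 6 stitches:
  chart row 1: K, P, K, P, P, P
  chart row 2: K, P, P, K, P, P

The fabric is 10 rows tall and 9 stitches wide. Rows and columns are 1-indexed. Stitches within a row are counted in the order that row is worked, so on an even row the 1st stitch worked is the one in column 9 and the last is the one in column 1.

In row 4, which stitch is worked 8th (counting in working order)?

== STITCH ==
K

Derivation:
For row 4: chart row = ((4-1) mod 2) + 1 = 2; this is a WS (even) row.
Chart row 2 tiled across columns 1-9: K P P K P P K P P
WS: work from column 9 back to column 1 (reverse the tiled row), swapping K<->P (O and / unchanged).
Row 4 as worked: K K P K K P K K P
Counting 8 along the worked row gives K.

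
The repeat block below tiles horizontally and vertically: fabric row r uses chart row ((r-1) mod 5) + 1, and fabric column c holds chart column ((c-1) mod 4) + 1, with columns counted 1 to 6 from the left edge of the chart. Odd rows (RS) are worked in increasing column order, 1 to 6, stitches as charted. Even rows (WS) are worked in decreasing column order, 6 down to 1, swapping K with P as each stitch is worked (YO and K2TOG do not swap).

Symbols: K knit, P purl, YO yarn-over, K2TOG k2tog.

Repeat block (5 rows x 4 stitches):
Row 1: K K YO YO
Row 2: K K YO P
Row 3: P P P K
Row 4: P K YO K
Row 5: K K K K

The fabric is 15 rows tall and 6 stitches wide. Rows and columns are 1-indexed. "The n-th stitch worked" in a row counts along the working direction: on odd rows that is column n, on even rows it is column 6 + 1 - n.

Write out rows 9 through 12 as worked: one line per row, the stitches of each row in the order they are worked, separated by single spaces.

Row 9: chart row 4, RS - tile across columns 1-6 and work as-is.
Row 10: chart row 5, WS - tiled (columns 1-6): K K K K K K; work from column 6 back to 1 with K<->P swapped.
Row 11: chart row 1, RS - tile across columns 1-6 and work as-is.
Row 12: chart row 2, WS - tiled (columns 1-6): K K YO P K K; work from column 6 back to 1 with K<->P swapped.

Rows as worked:
P K YO K P K
P P P P P P
K K YO YO K K
P P K YO P P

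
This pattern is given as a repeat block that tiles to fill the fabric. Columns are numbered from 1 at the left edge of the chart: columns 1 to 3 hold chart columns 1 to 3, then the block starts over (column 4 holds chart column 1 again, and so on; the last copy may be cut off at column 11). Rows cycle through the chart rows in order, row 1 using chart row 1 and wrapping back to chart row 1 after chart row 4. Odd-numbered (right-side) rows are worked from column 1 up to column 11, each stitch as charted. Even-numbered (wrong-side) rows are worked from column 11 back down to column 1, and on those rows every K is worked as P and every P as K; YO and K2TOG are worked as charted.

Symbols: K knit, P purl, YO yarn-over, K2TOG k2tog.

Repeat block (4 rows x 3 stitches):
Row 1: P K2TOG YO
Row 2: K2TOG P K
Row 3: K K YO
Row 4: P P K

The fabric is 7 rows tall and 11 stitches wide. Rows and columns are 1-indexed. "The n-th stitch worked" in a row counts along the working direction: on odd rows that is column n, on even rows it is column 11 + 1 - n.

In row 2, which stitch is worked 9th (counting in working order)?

Row 2: (2-1) mod 4 = 1, so use chart row 2. Even row -> WS.
Chart row 2 tiled across columns 1-11: K2TOG P K K2TOG P K K2TOG P K K2TOG P
WS row: flip the tiled sequence (start at column 11) and apply K<->P; YO and K2TOG stay.
Row 2 as worked: K K2TOG P K K2TOG P K K2TOG P K K2TOG
The 9th stitch worked is P.

Result:
P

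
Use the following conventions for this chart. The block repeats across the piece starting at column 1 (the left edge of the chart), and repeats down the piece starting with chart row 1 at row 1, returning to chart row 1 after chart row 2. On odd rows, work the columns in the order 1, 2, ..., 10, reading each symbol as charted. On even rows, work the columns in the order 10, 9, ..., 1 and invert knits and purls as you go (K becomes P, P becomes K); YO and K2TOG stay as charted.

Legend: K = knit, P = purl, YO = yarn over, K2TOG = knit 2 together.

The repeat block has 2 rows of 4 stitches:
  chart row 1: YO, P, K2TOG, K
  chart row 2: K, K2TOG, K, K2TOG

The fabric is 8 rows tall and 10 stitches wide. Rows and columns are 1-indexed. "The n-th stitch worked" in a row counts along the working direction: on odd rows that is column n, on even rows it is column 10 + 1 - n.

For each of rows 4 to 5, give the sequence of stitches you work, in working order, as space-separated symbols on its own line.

Row 4: chart row 2, WS - tiled (columns 1-10): K K2TOG K K2TOG K K2TOG K K2TOG K K2TOG; work from column 10 back to 1 with K<->P swapped.
Row 5: chart row 1, RS - tile across columns 1-10 and work as-is.

Rows as worked:
K2TOG P K2TOG P K2TOG P K2TOG P K2TOG P
YO P K2TOG K YO P K2TOG K YO P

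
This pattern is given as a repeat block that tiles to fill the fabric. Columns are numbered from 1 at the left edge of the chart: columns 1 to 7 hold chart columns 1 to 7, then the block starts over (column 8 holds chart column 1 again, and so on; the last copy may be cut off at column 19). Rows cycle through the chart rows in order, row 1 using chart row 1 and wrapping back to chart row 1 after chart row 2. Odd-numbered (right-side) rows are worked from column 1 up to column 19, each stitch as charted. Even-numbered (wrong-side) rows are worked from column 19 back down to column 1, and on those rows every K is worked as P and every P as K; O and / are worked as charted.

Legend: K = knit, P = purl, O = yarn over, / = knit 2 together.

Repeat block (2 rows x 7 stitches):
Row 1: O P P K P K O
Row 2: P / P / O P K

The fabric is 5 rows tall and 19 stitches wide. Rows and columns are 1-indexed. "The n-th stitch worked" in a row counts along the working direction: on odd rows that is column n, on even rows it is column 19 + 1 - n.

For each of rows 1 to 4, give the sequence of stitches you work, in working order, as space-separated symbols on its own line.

Row 1: chart row 1, RS - tile across columns 1-19 and work as-is.
Row 2: chart row 2, WS - tiled (columns 1-19): P / P / O P K P / P / O P K P / P / O; work from column 19 back to 1 with K<->P swapped.
Row 3: chart row 1, RS - tile across columns 1-19 and work as-is.
Row 4: chart row 2, WS - tiled (columns 1-19): P / P / O P K P / P / O P K P / P / O; work from column 19 back to 1 with K<->P swapped.

Rows as worked:
O P P K P K O O P P K P K O O P P K P
O / K / K P K O / K / K P K O / K / K
O P P K P K O O P P K P K O O P P K P
O / K / K P K O / K / K P K O / K / K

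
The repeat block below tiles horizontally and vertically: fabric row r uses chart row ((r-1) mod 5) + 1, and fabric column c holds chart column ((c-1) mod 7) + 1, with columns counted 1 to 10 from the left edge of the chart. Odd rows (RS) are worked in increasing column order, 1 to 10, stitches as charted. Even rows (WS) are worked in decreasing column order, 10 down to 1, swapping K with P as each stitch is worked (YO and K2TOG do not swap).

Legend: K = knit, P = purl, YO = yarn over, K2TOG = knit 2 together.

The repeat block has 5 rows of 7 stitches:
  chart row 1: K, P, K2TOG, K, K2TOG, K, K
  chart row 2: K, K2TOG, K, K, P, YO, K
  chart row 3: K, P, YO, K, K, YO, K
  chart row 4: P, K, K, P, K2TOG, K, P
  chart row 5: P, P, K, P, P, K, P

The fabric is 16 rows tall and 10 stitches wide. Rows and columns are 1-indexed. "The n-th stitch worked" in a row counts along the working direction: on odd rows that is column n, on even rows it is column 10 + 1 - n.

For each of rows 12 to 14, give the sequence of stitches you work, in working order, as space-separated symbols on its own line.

Rows as worked:
P K2TOG P P YO K P P K2TOG P
K P YO K K YO K K P YO
P P K K P K2TOG K P P K

Derivation:
Row 12: chart row 2, WS - tiled (columns 1-10): K K2TOG K K P YO K K K2TOG K; work from column 10 back to 1 with K<->P swapped.
Row 13: chart row 3, RS - tile across columns 1-10 and work as-is.
Row 14: chart row 4, WS - tiled (columns 1-10): P K K P K2TOG K P P K K; work from column 10 back to 1 with K<->P swapped.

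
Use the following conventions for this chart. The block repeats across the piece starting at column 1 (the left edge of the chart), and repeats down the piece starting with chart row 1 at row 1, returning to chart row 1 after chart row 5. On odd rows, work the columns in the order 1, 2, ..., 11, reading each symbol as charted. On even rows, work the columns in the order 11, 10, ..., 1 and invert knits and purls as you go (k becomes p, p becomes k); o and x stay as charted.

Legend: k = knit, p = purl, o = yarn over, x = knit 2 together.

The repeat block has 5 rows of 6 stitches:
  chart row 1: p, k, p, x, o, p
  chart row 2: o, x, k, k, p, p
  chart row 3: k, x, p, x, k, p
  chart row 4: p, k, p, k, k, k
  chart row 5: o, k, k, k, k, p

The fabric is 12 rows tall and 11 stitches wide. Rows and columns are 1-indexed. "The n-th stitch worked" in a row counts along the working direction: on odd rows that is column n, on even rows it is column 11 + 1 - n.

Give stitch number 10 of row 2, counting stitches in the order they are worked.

Result:
x

Derivation:
Row 2: (2-1) mod 5 = 1, so use chart row 2. Even row -> WS.
Chart row 2 tiled across columns 1-11: o x k k p p o x k k p
WS row: flip the tiled sequence (start at column 11) and apply k<->p; o and x stay.
Row 2 as worked: k p p x o k k p p x o
Stitch 10 in working order -> x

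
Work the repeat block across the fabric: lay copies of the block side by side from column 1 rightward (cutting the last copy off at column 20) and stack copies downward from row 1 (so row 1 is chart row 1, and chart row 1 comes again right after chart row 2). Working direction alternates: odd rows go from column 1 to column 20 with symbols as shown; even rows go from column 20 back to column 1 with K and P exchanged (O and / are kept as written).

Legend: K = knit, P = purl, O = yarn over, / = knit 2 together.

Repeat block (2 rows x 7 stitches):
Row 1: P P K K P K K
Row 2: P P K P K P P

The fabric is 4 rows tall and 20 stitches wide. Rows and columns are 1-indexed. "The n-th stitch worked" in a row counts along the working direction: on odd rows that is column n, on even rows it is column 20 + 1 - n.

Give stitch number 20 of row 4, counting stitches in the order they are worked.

For row 4: chart row = ((4-1) mod 2) + 1 = 2; this is a WS (even) row.
Chart row 2 tiled across columns 1-20: P P K P K P P P P K P K P P P P K P K P
Wrong side: read the tiled row from column 20 down to 1 and exchange K with P (leave O, /).
Row 4 as worked: K P K P K K K K P K P K K K K P K P K K
The 20th stitch worked is K.

== STITCH ==
K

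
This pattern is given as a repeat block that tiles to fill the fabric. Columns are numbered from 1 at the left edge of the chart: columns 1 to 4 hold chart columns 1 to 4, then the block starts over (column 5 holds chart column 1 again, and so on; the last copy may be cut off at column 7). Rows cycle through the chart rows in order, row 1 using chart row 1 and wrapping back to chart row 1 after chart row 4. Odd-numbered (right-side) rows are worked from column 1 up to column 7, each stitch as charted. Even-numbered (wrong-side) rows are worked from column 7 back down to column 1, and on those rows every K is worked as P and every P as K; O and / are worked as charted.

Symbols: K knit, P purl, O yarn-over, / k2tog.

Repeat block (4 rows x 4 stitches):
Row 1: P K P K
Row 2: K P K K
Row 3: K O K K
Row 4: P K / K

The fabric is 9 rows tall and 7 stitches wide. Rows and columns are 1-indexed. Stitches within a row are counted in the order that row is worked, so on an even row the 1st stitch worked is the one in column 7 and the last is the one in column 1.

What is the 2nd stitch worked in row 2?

Result:
K

Derivation:
For row 2: chart row = ((2-1) mod 4) + 1 = 2; this is a WS (even) row.
Chart row 2 tiled across columns 1-7: K P K K K P K
WS row: flip the tiled sequence (start at column 7) and apply K<->P; O and / stay.
Row 2 as worked: P K P P P K P
Stitch 2 in working order -> K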